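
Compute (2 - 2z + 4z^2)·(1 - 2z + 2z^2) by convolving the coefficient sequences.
Ascending coefficients: a = [2, -2, 4], b = [1, -2, 2]. c[0] = 2×1 = 2; c[1] = 2×-2 + -2×1 = -6; c[2] = 2×2 + -2×-2 + 4×1 = 12; c[3] = -2×2 + 4×-2 = -12; c[4] = 4×2 = 8. Result coefficients: [2, -6, 12, -12, 8] → 2 - 6z + 12z^2 - 12z^3 + 8z^4

2 - 6z + 12z^2 - 12z^3 + 8z^4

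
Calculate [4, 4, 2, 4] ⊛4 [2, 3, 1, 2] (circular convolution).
Use y[k] = Σ_j f[j]·g[(k-j) mod 4]. y[0] = 4×2 + 4×2 + 2×1 + 4×3 = 30; y[1] = 4×3 + 4×2 + 2×2 + 4×1 = 28; y[2] = 4×1 + 4×3 + 2×2 + 4×2 = 28; y[3] = 4×2 + 4×1 + 2×3 + 4×2 = 26. Result: [30, 28, 28, 26]

[30, 28, 28, 26]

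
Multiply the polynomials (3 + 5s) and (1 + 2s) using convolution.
Ascending coefficients: a = [3, 5], b = [1, 2]. c[0] = 3×1 = 3; c[1] = 3×2 + 5×1 = 11; c[2] = 5×2 = 10. Result coefficients: [3, 11, 10] → 3 + 11s + 10s^2

3 + 11s + 10s^2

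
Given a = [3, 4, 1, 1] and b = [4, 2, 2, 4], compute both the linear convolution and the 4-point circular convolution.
Linear: y_lin[0] = 3×4 = 12; y_lin[1] = 3×2 + 4×4 = 22; y_lin[2] = 3×2 + 4×2 + 1×4 = 18; y_lin[3] = 3×4 + 4×2 + 1×2 + 1×4 = 26; y_lin[4] = 4×4 + 1×2 + 1×2 = 20; y_lin[5] = 1×4 + 1×2 = 6; y_lin[6] = 1×4 = 4 → [12, 22, 18, 26, 20, 6, 4]. Circular (length 4): y[0] = 3×4 + 4×4 + 1×2 + 1×2 = 32; y[1] = 3×2 + 4×4 + 1×4 + 1×2 = 28; y[2] = 3×2 + 4×2 + 1×4 + 1×4 = 22; y[3] = 3×4 + 4×2 + 1×2 + 1×4 = 26 → [32, 28, 22, 26]

Linear: [12, 22, 18, 26, 20, 6, 4], Circular: [32, 28, 22, 26]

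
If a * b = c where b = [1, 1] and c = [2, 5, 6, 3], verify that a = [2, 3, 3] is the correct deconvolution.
Forward-compute [2, 3, 3] * [1, 1]: c[0] = 2×1 = 2; c[1] = 2×1 + 3×1 = 5; c[2] = 3×1 + 3×1 = 6; c[3] = 3×1 = 3 → [2, 5, 6, 3]. Matches given c = [2, 5, 6, 3], so verified.

Verified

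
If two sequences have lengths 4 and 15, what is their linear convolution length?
Linear/full convolution length: m + n - 1 = 4 + 15 - 1 = 18

18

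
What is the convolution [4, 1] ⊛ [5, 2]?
y[0] = 4×5 = 20; y[1] = 4×2 + 1×5 = 13; y[2] = 1×2 = 2

[20, 13, 2]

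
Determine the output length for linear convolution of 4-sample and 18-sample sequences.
Linear/full convolution length: m + n - 1 = 4 + 18 - 1 = 21

21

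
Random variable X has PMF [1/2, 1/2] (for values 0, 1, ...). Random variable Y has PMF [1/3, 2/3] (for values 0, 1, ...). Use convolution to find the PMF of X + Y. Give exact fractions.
P(X+Y=k) = Σ_i P(X=i)·P(Y=k-i) — a convolution of [1/2, 1/2] and [1/3, 2/3]. P(X+Y=0) = (1/2)×(1/3) = 1/6; P(X+Y=1) = (1/2)×(2/3) + (1/2)×(1/3) = 1/3 + 1/6 = 1/2; P(X+Y=2) = (1/2)×(2/3) = 1/3. PMF: [1/6, 1/2, 1/3] (sums to 1 ✓)

[1/6, 1/2, 1/3]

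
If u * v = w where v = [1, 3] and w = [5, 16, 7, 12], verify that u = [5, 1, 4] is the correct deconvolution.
Forward-compute [5, 1, 4] * [1, 3]: w[0] = 5×1 = 5; w[1] = 5×3 + 1×1 = 16; w[2] = 1×3 + 4×1 = 7; w[3] = 4×3 = 12 → [5, 16, 7, 12]. Matches given w = [5, 16, 7, 12], so verified.

Verified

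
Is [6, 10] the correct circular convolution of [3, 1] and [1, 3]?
Recompute circular convolution of [3, 1] and [1, 3]: y[0] = 3×1 + 1×3 = 6; y[1] = 3×3 + 1×1 = 10 → [6, 10]. Given [6, 10] matches, so answer: Yes

Yes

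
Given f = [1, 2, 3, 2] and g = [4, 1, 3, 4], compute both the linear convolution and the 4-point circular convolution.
Linear: y_lin[0] = 1×4 = 4; y_lin[1] = 1×1 + 2×4 = 9; y_lin[2] = 1×3 + 2×1 + 3×4 = 17; y_lin[3] = 1×4 + 2×3 + 3×1 + 2×4 = 21; y_lin[4] = 2×4 + 3×3 + 2×1 = 19; y_lin[5] = 3×4 + 2×3 = 18; y_lin[6] = 2×4 = 8 → [4, 9, 17, 21, 19, 18, 8]. Circular (length 4): y[0] = 1×4 + 2×4 + 3×3 + 2×1 = 23; y[1] = 1×1 + 2×4 + 3×4 + 2×3 = 27; y[2] = 1×3 + 2×1 + 3×4 + 2×4 = 25; y[3] = 1×4 + 2×3 + 3×1 + 2×4 = 21 → [23, 27, 25, 21]

Linear: [4, 9, 17, 21, 19, 18, 8], Circular: [23, 27, 25, 21]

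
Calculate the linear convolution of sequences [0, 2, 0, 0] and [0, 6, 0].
y[0] = 0×0 = 0; y[1] = 0×6 + 2×0 = 0; y[2] = 0×0 + 2×6 + 0×0 = 12; y[3] = 2×0 + 0×6 + 0×0 = 0; y[4] = 0×0 + 0×6 = 0; y[5] = 0×0 = 0

[0, 0, 12, 0, 0, 0]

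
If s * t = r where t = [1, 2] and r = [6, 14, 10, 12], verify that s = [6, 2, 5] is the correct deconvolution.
Forward-compute [6, 2, 5] * [1, 2]: r[0] = 6×1 = 6; r[1] = 6×2 + 2×1 = 14; r[2] = 2×2 + 5×1 = 9; r[3] = 5×2 = 10 → [6, 14, 9, 10]. Does not match given r = [6, 14, 10, 12].

Not verified. [6, 2, 5] * [1, 2] = [6, 14, 9, 10], which differs from [6, 14, 10, 12] at index 2.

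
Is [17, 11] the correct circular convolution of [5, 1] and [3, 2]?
Recompute circular convolution of [5, 1] and [3, 2]: y[0] = 5×3 + 1×2 = 17; y[1] = 5×2 + 1×3 = 13 → [17, 13]. Compare to given [17, 11]: they differ at index 1: given 11, correct 13, so answer: No

No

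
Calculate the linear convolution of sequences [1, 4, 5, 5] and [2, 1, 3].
y[0] = 1×2 = 2; y[1] = 1×1 + 4×2 = 9; y[2] = 1×3 + 4×1 + 5×2 = 17; y[3] = 4×3 + 5×1 + 5×2 = 27; y[4] = 5×3 + 5×1 = 20; y[5] = 5×3 = 15

[2, 9, 17, 27, 20, 15]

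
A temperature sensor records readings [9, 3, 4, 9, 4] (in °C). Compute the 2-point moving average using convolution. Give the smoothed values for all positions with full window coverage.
2-point moving average kernel = [1, 1]. Apply in 'valid' mode (full window coverage): avg[0] = (9 + 3) / 2 = 6.0; avg[1] = (3 + 4) / 2 = 3.5; avg[2] = (4 + 9) / 2 = 6.5; avg[3] = (9 + 4) / 2 = 6.5. Smoothed values: [6.0, 3.5, 6.5, 6.5]

[6.0, 3.5, 6.5, 6.5]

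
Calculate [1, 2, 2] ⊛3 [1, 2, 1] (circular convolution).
Use y[k] = Σ_j u[j]·v[(k-j) mod 3]. y[0] = 1×1 + 2×1 + 2×2 = 7; y[1] = 1×2 + 2×1 + 2×1 = 6; y[2] = 1×1 + 2×2 + 2×1 = 7. Result: [7, 6, 7]

[7, 6, 7]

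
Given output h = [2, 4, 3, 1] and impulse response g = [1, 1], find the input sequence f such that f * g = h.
Deconvolve h=[2, 4, 3, 1] by g=[1, 1]. Since g[0]=1, solve forward: f[0] = h[0] / 1 = 2; f[1] = (h[1] - 2×1) / 1 = 2; f[2] = (h[2] - 2×1) / 1 = 1. So f = [2, 2, 1]. Check by forward convolution: h[0] = 2×1 = 2; h[1] = 2×1 + 2×1 = 4; h[2] = 2×1 + 1×1 = 3; h[3] = 1×1 = 1

[2, 2, 1]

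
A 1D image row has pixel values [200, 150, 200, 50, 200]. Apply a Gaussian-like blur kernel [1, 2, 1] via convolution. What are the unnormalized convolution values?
Convolve image row [200, 150, 200, 50, 200] with kernel [1, 2, 1]: y[0] = 200×1 = 200; y[1] = 200×2 + 150×1 = 550; y[2] = 200×1 + 150×2 + 200×1 = 700; y[3] = 150×1 + 200×2 + 50×1 = 600; y[4] = 200×1 + 50×2 + 200×1 = 500; y[5] = 50×1 + 200×2 = 450; y[6] = 200×1 = 200 → [200, 550, 700, 600, 500, 450, 200]. Normalization factor = sum(kernel) = 4.

[200, 550, 700, 600, 500, 450, 200]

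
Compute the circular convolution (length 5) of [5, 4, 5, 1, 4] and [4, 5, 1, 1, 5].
Use y[k] = Σ_j f[j]·g[(k-j) mod 5]. y[0] = 5×4 + 4×5 + 5×1 + 1×1 + 4×5 = 66; y[1] = 5×5 + 4×4 + 5×5 + 1×1 + 4×1 = 71; y[2] = 5×1 + 4×5 + 5×4 + 1×5 + 4×1 = 54; y[3] = 5×1 + 4×1 + 5×5 + 1×4 + 4×5 = 58; y[4] = 5×5 + 4×1 + 5×1 + 1×5 + 4×4 = 55. Result: [66, 71, 54, 58, 55]

[66, 71, 54, 58, 55]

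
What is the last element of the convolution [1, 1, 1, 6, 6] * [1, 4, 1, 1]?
Use y[k] = Σ_i a[i]·b[k-i] at k=7. y[7] = 6×1 = 6

6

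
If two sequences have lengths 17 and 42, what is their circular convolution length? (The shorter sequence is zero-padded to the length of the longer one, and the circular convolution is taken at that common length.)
Circular convolution (zero-padding the shorter input) has length max(m, n) = max(17, 42) = 42

42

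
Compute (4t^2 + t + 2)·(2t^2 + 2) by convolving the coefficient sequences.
Ascending coefficients: a = [2, 1, 4], b = [2, 0, 2]. c[0] = 2×2 = 4; c[1] = 2×0 + 1×2 = 2; c[2] = 2×2 + 1×0 + 4×2 = 12; c[3] = 1×2 + 4×0 = 2; c[4] = 4×2 = 8. Result coefficients: [4, 2, 12, 2, 8] → 8t^4 + 2t^3 + 12t^2 + 2t + 4

8t^4 + 2t^3 + 12t^2 + 2t + 4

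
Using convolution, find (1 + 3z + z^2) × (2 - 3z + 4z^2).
Ascending coefficients: a = [1, 3, 1], b = [2, -3, 4]. c[0] = 1×2 = 2; c[1] = 1×-3 + 3×2 = 3; c[2] = 1×4 + 3×-3 + 1×2 = -3; c[3] = 3×4 + 1×-3 = 9; c[4] = 1×4 = 4. Result coefficients: [2, 3, -3, 9, 4] → 2 + 3z - 3z^2 + 9z^3 + 4z^4

2 + 3z - 3z^2 + 9z^3 + 4z^4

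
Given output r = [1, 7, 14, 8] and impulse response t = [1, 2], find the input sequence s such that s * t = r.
Deconvolve r=[1, 7, 14, 8] by t=[1, 2]. Since t[0]=1, solve forward: s[0] = r[0] / 1 = 1; s[1] = (r[1] - 1×2) / 1 = 5; s[2] = (r[2] - 5×2) / 1 = 4. So s = [1, 5, 4]. Check by forward convolution: r[0] = 1×1 = 1; r[1] = 1×2 + 5×1 = 7; r[2] = 5×2 + 4×1 = 14; r[3] = 4×2 = 8

[1, 5, 4]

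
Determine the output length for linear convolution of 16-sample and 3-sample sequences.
Linear/full convolution length: m + n - 1 = 16 + 3 - 1 = 18

18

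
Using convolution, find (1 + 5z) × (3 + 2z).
Ascending coefficients: a = [1, 5], b = [3, 2]. c[0] = 1×3 = 3; c[1] = 1×2 + 5×3 = 17; c[2] = 5×2 = 10. Result coefficients: [3, 17, 10] → 3 + 17z + 10z^2

3 + 17z + 10z^2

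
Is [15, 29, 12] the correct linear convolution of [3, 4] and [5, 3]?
Recompute linear convolution of [3, 4] and [5, 3]: y[0] = 3×5 = 15; y[1] = 3×3 + 4×5 = 29; y[2] = 4×3 = 12 → [15, 29, 12]. Given [15, 29, 12] matches, so answer: Yes

Yes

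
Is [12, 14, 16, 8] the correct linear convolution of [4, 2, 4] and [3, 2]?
Recompute linear convolution of [4, 2, 4] and [3, 2]: y[0] = 4×3 = 12; y[1] = 4×2 + 2×3 = 14; y[2] = 2×2 + 4×3 = 16; y[3] = 4×2 = 8 → [12, 14, 16, 8]. Given [12, 14, 16, 8] matches, so answer: Yes

Yes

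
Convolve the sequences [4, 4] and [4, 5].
y[0] = 4×4 = 16; y[1] = 4×5 + 4×4 = 36; y[2] = 4×5 = 20

[16, 36, 20]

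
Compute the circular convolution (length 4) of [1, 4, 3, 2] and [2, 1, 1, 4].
Use y[k] = Σ_j u[j]·v[(k-j) mod 4]. y[0] = 1×2 + 4×4 + 3×1 + 2×1 = 23; y[1] = 1×1 + 4×2 + 3×4 + 2×1 = 23; y[2] = 1×1 + 4×1 + 3×2 + 2×4 = 19; y[3] = 1×4 + 4×1 + 3×1 + 2×2 = 15. Result: [23, 23, 19, 15]

[23, 23, 19, 15]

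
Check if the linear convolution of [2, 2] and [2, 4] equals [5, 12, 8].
Recompute linear convolution of [2, 2] and [2, 4]: y[0] = 2×2 = 4; y[1] = 2×4 + 2×2 = 12; y[2] = 2×4 = 8 → [4, 12, 8]. Compare to given [5, 12, 8]: they differ at index 0: given 5, correct 4, so answer: No

No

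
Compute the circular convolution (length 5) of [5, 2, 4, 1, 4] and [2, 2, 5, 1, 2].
Use y[k] = Σ_j f[j]·g[(k-j) mod 5]. y[0] = 5×2 + 2×2 + 4×1 + 1×5 + 4×2 = 31; y[1] = 5×2 + 2×2 + 4×2 + 1×1 + 4×5 = 43; y[2] = 5×5 + 2×2 + 4×2 + 1×2 + 4×1 = 43; y[3] = 5×1 + 2×5 + 4×2 + 1×2 + 4×2 = 33; y[4] = 5×2 + 2×1 + 4×5 + 1×2 + 4×2 = 42. Result: [31, 43, 43, 33, 42]

[31, 43, 43, 33, 42]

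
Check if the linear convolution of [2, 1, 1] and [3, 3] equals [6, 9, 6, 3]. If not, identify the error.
Recompute linear convolution of [2, 1, 1] and [3, 3]: y[0] = 2×3 = 6; y[1] = 2×3 + 1×3 = 9; y[2] = 1×3 + 1×3 = 6; y[3] = 1×3 = 3 → [6, 9, 6, 3]. Given [6, 9, 6, 3] matches, so answer: Yes

Yes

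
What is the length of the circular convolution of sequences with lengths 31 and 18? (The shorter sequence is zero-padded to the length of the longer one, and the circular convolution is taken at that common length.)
Circular convolution (zero-padding the shorter input) has length max(m, n) = max(31, 18) = 31

31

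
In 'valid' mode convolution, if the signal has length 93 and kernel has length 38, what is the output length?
'Valid' mode counts only positions where the kernel fully overlaps the signal: m - n + 1 = 93 - 38 + 1 = 56

56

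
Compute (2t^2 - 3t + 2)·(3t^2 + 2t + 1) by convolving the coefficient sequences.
Ascending coefficients: a = [2, -3, 2], b = [1, 2, 3]. c[0] = 2×1 = 2; c[1] = 2×2 + -3×1 = 1; c[2] = 2×3 + -3×2 + 2×1 = 2; c[3] = -3×3 + 2×2 = -5; c[4] = 2×3 = 6. Result coefficients: [2, 1, 2, -5, 6] → 6t^4 - 5t^3 + 2t^2 + t + 2

6t^4 - 5t^3 + 2t^2 + t + 2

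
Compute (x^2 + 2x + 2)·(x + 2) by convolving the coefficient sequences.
Ascending coefficients: a = [2, 2, 1], b = [2, 1]. c[0] = 2×2 = 4; c[1] = 2×1 + 2×2 = 6; c[2] = 2×1 + 1×2 = 4; c[3] = 1×1 = 1. Result coefficients: [4, 6, 4, 1] → x^3 + 4x^2 + 6x + 4

x^3 + 4x^2 + 6x + 4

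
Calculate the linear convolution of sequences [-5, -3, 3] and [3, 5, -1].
y[0] = -5×3 = -15; y[1] = -5×5 + -3×3 = -34; y[2] = -5×-1 + -3×5 + 3×3 = -1; y[3] = -3×-1 + 3×5 = 18; y[4] = 3×-1 = -3

[-15, -34, -1, 18, -3]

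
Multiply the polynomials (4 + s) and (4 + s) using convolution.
Ascending coefficients: a = [4, 1], b = [4, 1]. c[0] = 4×4 = 16; c[1] = 4×1 + 1×4 = 8; c[2] = 1×1 = 1. Result coefficients: [16, 8, 1] → 16 + 8s + s^2

16 + 8s + s^2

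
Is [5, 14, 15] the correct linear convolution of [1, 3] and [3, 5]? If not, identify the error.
Recompute linear convolution of [1, 3] and [3, 5]: y[0] = 1×3 = 3; y[1] = 1×5 + 3×3 = 14; y[2] = 3×5 = 15 → [3, 14, 15]. Compare to given [5, 14, 15]: they differ at index 0: given 5, correct 3, so answer: No

No. Error at index 0: given 5, correct 3.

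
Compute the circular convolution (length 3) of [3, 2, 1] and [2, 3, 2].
Use y[k] = Σ_j u[j]·v[(k-j) mod 3]. y[0] = 3×2 + 2×2 + 1×3 = 13; y[1] = 3×3 + 2×2 + 1×2 = 15; y[2] = 3×2 + 2×3 + 1×2 = 14. Result: [13, 15, 14]

[13, 15, 14]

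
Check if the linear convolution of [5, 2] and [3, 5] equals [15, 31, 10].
Recompute linear convolution of [5, 2] and [3, 5]: y[0] = 5×3 = 15; y[1] = 5×5 + 2×3 = 31; y[2] = 2×5 = 10 → [15, 31, 10]. Given [15, 31, 10] matches, so answer: Yes

Yes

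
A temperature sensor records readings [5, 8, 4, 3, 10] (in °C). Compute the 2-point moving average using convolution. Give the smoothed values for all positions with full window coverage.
2-point moving average kernel = [1, 1]. Apply in 'valid' mode (full window coverage): avg[0] = (5 + 8) / 2 = 6.5; avg[1] = (8 + 4) / 2 = 6.0; avg[2] = (4 + 3) / 2 = 3.5; avg[3] = (3 + 10) / 2 = 6.5. Smoothed values: [6.5, 6.0, 3.5, 6.5]

[6.5, 6.0, 3.5, 6.5]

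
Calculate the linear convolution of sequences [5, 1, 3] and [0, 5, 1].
y[0] = 5×0 = 0; y[1] = 5×5 + 1×0 = 25; y[2] = 5×1 + 1×5 + 3×0 = 10; y[3] = 1×1 + 3×5 = 16; y[4] = 3×1 = 3

[0, 25, 10, 16, 3]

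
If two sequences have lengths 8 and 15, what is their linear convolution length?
Linear/full convolution length: m + n - 1 = 8 + 15 - 1 = 22

22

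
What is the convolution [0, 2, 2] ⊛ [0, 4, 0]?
y[0] = 0×0 = 0; y[1] = 0×4 + 2×0 = 0; y[2] = 0×0 + 2×4 + 2×0 = 8; y[3] = 2×0 + 2×4 = 8; y[4] = 2×0 = 0

[0, 0, 8, 8, 0]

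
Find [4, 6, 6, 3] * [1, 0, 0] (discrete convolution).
y[0] = 4×1 = 4; y[1] = 4×0 + 6×1 = 6; y[2] = 4×0 + 6×0 + 6×1 = 6; y[3] = 6×0 + 6×0 + 3×1 = 3; y[4] = 6×0 + 3×0 = 0; y[5] = 3×0 = 0

[4, 6, 6, 3, 0, 0]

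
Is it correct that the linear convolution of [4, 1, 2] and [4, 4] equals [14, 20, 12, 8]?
Recompute linear convolution of [4, 1, 2] and [4, 4]: y[0] = 4×4 = 16; y[1] = 4×4 + 1×4 = 20; y[2] = 1×4 + 2×4 = 12; y[3] = 2×4 = 8 → [16, 20, 12, 8]. Compare to given [14, 20, 12, 8]: they differ at index 0: given 14, correct 16, so answer: No

No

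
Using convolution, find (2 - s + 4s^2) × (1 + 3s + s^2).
Ascending coefficients: a = [2, -1, 4], b = [1, 3, 1]. c[0] = 2×1 = 2; c[1] = 2×3 + -1×1 = 5; c[2] = 2×1 + -1×3 + 4×1 = 3; c[3] = -1×1 + 4×3 = 11; c[4] = 4×1 = 4. Result coefficients: [2, 5, 3, 11, 4] → 2 + 5s + 3s^2 + 11s^3 + 4s^4

2 + 5s + 3s^2 + 11s^3 + 4s^4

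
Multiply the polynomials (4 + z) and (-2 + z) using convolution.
Ascending coefficients: a = [4, 1], b = [-2, 1]. c[0] = 4×-2 = -8; c[1] = 4×1 + 1×-2 = 2; c[2] = 1×1 = 1. Result coefficients: [-8, 2, 1] → -8 + 2z + z^2

-8 + 2z + z^2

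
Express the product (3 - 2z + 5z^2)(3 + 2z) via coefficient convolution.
Ascending coefficients: a = [3, -2, 5], b = [3, 2]. c[0] = 3×3 = 9; c[1] = 3×2 + -2×3 = 0; c[2] = -2×2 + 5×3 = 11; c[3] = 5×2 = 10. Result coefficients: [9, 0, 11, 10] → 9 + 11z^2 + 10z^3

9 + 11z^2 + 10z^3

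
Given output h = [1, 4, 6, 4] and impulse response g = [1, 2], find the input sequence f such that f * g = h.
Deconvolve h=[1, 4, 6, 4] by g=[1, 2]. Since g[0]=1, solve forward: f[0] = h[0] / 1 = 1; f[1] = (h[1] - 1×2) / 1 = 2; f[2] = (h[2] - 2×2) / 1 = 2. So f = [1, 2, 2]. Check by forward convolution: h[0] = 1×1 = 1; h[1] = 1×2 + 2×1 = 4; h[2] = 2×2 + 2×1 = 6; h[3] = 2×2 = 4

[1, 2, 2]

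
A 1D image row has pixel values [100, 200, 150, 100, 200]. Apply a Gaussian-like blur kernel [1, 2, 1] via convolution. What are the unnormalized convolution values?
Convolve image row [100, 200, 150, 100, 200] with kernel [1, 2, 1]: y[0] = 100×1 = 100; y[1] = 100×2 + 200×1 = 400; y[2] = 100×1 + 200×2 + 150×1 = 650; y[3] = 200×1 + 150×2 + 100×1 = 600; y[4] = 150×1 + 100×2 + 200×1 = 550; y[5] = 100×1 + 200×2 = 500; y[6] = 200×1 = 200 → [100, 400, 650, 600, 550, 500, 200]. Normalization factor = sum(kernel) = 4.

[100, 400, 650, 600, 550, 500, 200]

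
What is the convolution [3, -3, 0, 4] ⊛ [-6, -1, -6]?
y[0] = 3×-6 = -18; y[1] = 3×-1 + -3×-6 = 15; y[2] = 3×-6 + -3×-1 + 0×-6 = -15; y[3] = -3×-6 + 0×-1 + 4×-6 = -6; y[4] = 0×-6 + 4×-1 = -4; y[5] = 4×-6 = -24

[-18, 15, -15, -6, -4, -24]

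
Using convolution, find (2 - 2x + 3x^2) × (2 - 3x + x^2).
Ascending coefficients: a = [2, -2, 3], b = [2, -3, 1]. c[0] = 2×2 = 4; c[1] = 2×-3 + -2×2 = -10; c[2] = 2×1 + -2×-3 + 3×2 = 14; c[3] = -2×1 + 3×-3 = -11; c[4] = 3×1 = 3. Result coefficients: [4, -10, 14, -11, 3] → 4 - 10x + 14x^2 - 11x^3 + 3x^4

4 - 10x + 14x^2 - 11x^3 + 3x^4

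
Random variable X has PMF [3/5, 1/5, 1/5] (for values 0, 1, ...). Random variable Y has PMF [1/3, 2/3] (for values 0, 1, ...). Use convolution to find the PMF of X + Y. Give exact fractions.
P(X+Y=k) = Σ_i P(X=i)·P(Y=k-i) — a convolution of [3/5, 1/5, 1/5] and [1/3, 2/3]. P(X+Y=0) = (3/5)×(1/3) = 1/5; P(X+Y=1) = (3/5)×(2/3) + (1/5)×(1/3) = 2/5 + 1/15 = 7/15; P(X+Y=2) = (1/5)×(2/3) + (1/5)×(1/3) = 2/15 + 1/15 = 1/5; P(X+Y=3) = (1/5)×(2/3) = 2/15. PMF: [1/5, 7/15, 1/5, 2/15] (sums to 1 ✓)

[1/5, 7/15, 1/5, 2/15]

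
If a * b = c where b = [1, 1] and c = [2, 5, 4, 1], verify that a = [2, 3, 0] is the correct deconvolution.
Forward-compute [2, 3, 0] * [1, 1]: c[0] = 2×1 = 2; c[1] = 2×1 + 3×1 = 5; c[2] = 3×1 + 0×1 = 3; c[3] = 0×1 = 0 → [2, 5, 3, 0]. Does not match given c = [2, 5, 4, 1].

Not verified. [2, 3, 0] * [1, 1] = [2, 5, 3, 0], which differs from [2, 5, 4, 1] at index 2.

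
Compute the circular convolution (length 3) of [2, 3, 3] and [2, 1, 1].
Use y[k] = Σ_j x[j]·h[(k-j) mod 3]. y[0] = 2×2 + 3×1 + 3×1 = 10; y[1] = 2×1 + 3×2 + 3×1 = 11; y[2] = 2×1 + 3×1 + 3×2 = 11. Result: [10, 11, 11]

[10, 11, 11]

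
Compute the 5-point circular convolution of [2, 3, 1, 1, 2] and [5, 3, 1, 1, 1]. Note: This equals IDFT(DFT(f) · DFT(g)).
Either evaluate y[k] = Σ_j f[j]·g[(k-j) mod 5] directly, or use IDFT(DFT(f) · DFT(g)). y[0] = 2×5 + 3×1 + 1×1 + 1×1 + 2×3 = 21; y[1] = 2×3 + 3×5 + 1×1 + 1×1 + 2×1 = 25; y[2] = 2×1 + 3×3 + 1×5 + 1×1 + 2×1 = 19; y[3] = 2×1 + 3×1 + 1×3 + 1×5 + 2×1 = 15; y[4] = 2×1 + 3×1 + 1×1 + 1×3 + 2×5 = 19. Result: [21, 25, 19, 15, 19]

[21, 25, 19, 15, 19]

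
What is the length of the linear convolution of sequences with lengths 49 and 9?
Linear/full convolution length: m + n - 1 = 49 + 9 - 1 = 57

57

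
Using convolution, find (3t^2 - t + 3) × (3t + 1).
Ascending coefficients: a = [3, -1, 3], b = [1, 3]. c[0] = 3×1 = 3; c[1] = 3×3 + -1×1 = 8; c[2] = -1×3 + 3×1 = 0; c[3] = 3×3 = 9. Result coefficients: [3, 8, 0, 9] → 9t^3 + 8t + 3

9t^3 + 8t + 3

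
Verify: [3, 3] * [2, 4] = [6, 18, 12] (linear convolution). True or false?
Recompute linear convolution of [3, 3] and [2, 4]: y[0] = 3×2 = 6; y[1] = 3×4 + 3×2 = 18; y[2] = 3×4 = 12 → [6, 18, 12]. Given [6, 18, 12] matches, so answer: Yes

Yes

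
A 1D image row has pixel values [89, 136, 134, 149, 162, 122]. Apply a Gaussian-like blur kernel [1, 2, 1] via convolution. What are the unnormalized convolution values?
Convolve image row [89, 136, 134, 149, 162, 122] with kernel [1, 2, 1]: y[0] = 89×1 = 89; y[1] = 89×2 + 136×1 = 314; y[2] = 89×1 + 136×2 + 134×1 = 495; y[3] = 136×1 + 134×2 + 149×1 = 553; y[4] = 134×1 + 149×2 + 162×1 = 594; y[5] = 149×1 + 162×2 + 122×1 = 595; y[6] = 162×1 + 122×2 = 406; y[7] = 122×1 = 122 → [89, 314, 495, 553, 594, 595, 406, 122]. Normalization factor = sum(kernel) = 4.

[89, 314, 495, 553, 594, 595, 406, 122]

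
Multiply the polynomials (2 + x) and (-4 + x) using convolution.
Ascending coefficients: a = [2, 1], b = [-4, 1]. c[0] = 2×-4 = -8; c[1] = 2×1 + 1×-4 = -2; c[2] = 1×1 = 1. Result coefficients: [-8, -2, 1] → -8 - 2x + x^2

-8 - 2x + x^2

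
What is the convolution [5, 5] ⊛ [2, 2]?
y[0] = 5×2 = 10; y[1] = 5×2 + 5×2 = 20; y[2] = 5×2 = 10

[10, 20, 10]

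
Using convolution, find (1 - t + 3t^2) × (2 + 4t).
Ascending coefficients: a = [1, -1, 3], b = [2, 4]. c[0] = 1×2 = 2; c[1] = 1×4 + -1×2 = 2; c[2] = -1×4 + 3×2 = 2; c[3] = 3×4 = 12. Result coefficients: [2, 2, 2, 12] → 2 + 2t + 2t^2 + 12t^3

2 + 2t + 2t^2 + 12t^3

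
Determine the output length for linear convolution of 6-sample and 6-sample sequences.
Linear/full convolution length: m + n - 1 = 6 + 6 - 1 = 11

11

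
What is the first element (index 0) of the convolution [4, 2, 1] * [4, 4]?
Use y[k] = Σ_i a[i]·b[k-i] at k=0. y[0] = 4×4 = 16

16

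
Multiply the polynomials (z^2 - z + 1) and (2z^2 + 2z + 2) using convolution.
Ascending coefficients: a = [1, -1, 1], b = [2, 2, 2]. c[0] = 1×2 = 2; c[1] = 1×2 + -1×2 = 0; c[2] = 1×2 + -1×2 + 1×2 = 2; c[3] = -1×2 + 1×2 = 0; c[4] = 1×2 = 2. Result coefficients: [2, 0, 2, 0, 2] → 2z^4 + 2z^2 + 2

2z^4 + 2z^2 + 2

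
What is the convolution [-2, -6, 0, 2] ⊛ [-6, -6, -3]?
y[0] = -2×-6 = 12; y[1] = -2×-6 + -6×-6 = 48; y[2] = -2×-3 + -6×-6 + 0×-6 = 42; y[3] = -6×-3 + 0×-6 + 2×-6 = 6; y[4] = 0×-3 + 2×-6 = -12; y[5] = 2×-3 = -6

[12, 48, 42, 6, -12, -6]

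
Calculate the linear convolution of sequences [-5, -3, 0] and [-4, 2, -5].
y[0] = -5×-4 = 20; y[1] = -5×2 + -3×-4 = 2; y[2] = -5×-5 + -3×2 + 0×-4 = 19; y[3] = -3×-5 + 0×2 = 15; y[4] = 0×-5 = 0

[20, 2, 19, 15, 0]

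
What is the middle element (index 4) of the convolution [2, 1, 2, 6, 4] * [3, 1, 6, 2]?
Use y[k] = Σ_i a[i]·b[k-i] at k=4. y[4] = 1×2 + 2×6 + 6×1 + 4×3 = 32

32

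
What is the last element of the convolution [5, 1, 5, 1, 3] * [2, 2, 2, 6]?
Use y[k] = Σ_i a[i]·b[k-i] at k=7. y[7] = 3×6 = 18

18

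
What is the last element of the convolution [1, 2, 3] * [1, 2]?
Use y[k] = Σ_i a[i]·b[k-i] at k=3. y[3] = 3×2 = 6

6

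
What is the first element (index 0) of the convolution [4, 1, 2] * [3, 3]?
Use y[k] = Σ_i a[i]·b[k-i] at k=0. y[0] = 4×3 = 12

12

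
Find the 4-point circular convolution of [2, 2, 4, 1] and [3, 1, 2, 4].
Use y[k] = Σ_j s[j]·t[(k-j) mod 4]. y[0] = 2×3 + 2×4 + 4×2 + 1×1 = 23; y[1] = 2×1 + 2×3 + 4×4 + 1×2 = 26; y[2] = 2×2 + 2×1 + 4×3 + 1×4 = 22; y[3] = 2×4 + 2×2 + 4×1 + 1×3 = 19. Result: [23, 26, 22, 19]

[23, 26, 22, 19]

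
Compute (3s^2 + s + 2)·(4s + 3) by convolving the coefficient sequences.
Ascending coefficients: a = [2, 1, 3], b = [3, 4]. c[0] = 2×3 = 6; c[1] = 2×4 + 1×3 = 11; c[2] = 1×4 + 3×3 = 13; c[3] = 3×4 = 12. Result coefficients: [6, 11, 13, 12] → 12s^3 + 13s^2 + 11s + 6

12s^3 + 13s^2 + 11s + 6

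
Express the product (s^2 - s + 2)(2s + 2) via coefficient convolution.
Ascending coefficients: a = [2, -1, 1], b = [2, 2]. c[0] = 2×2 = 4; c[1] = 2×2 + -1×2 = 2; c[2] = -1×2 + 1×2 = 0; c[3] = 1×2 = 2. Result coefficients: [4, 2, 0, 2] → 2s^3 + 2s + 4

2s^3 + 2s + 4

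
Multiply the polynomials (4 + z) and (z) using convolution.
Ascending coefficients: a = [4, 1], b = [0, 1]. c[0] = 4×0 = 0; c[1] = 4×1 + 1×0 = 4; c[2] = 1×1 = 1. Result coefficients: [0, 4, 1] → 4z + z^2

4z + z^2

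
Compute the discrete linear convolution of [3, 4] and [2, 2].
y[0] = 3×2 = 6; y[1] = 3×2 + 4×2 = 14; y[2] = 4×2 = 8

[6, 14, 8]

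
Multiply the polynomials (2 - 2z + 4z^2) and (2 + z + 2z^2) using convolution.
Ascending coefficients: a = [2, -2, 4], b = [2, 1, 2]. c[0] = 2×2 = 4; c[1] = 2×1 + -2×2 = -2; c[2] = 2×2 + -2×1 + 4×2 = 10; c[3] = -2×2 + 4×1 = 0; c[4] = 4×2 = 8. Result coefficients: [4, -2, 10, 0, 8] → 4 - 2z + 10z^2 + 8z^4

4 - 2z + 10z^2 + 8z^4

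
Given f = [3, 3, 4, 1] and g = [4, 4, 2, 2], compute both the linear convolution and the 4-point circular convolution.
Linear: y_lin[0] = 3×4 = 12; y_lin[1] = 3×4 + 3×4 = 24; y_lin[2] = 3×2 + 3×4 + 4×4 = 34; y_lin[3] = 3×2 + 3×2 + 4×4 + 1×4 = 32; y_lin[4] = 3×2 + 4×2 + 1×4 = 18; y_lin[5] = 4×2 + 1×2 = 10; y_lin[6] = 1×2 = 2 → [12, 24, 34, 32, 18, 10, 2]. Circular (length 4): y[0] = 3×4 + 3×2 + 4×2 + 1×4 = 30; y[1] = 3×4 + 3×4 + 4×2 + 1×2 = 34; y[2] = 3×2 + 3×4 + 4×4 + 1×2 = 36; y[3] = 3×2 + 3×2 + 4×4 + 1×4 = 32 → [30, 34, 36, 32]

Linear: [12, 24, 34, 32, 18, 10, 2], Circular: [30, 34, 36, 32]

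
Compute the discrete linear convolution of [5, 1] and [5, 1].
y[0] = 5×5 = 25; y[1] = 5×1 + 1×5 = 10; y[2] = 1×1 = 1

[25, 10, 1]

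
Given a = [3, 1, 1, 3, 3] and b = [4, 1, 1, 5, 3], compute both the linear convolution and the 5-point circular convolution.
Linear: y_lin[0] = 3×4 = 12; y_lin[1] = 3×1 + 1×4 = 7; y_lin[2] = 3×1 + 1×1 + 1×4 = 8; y_lin[3] = 3×5 + 1×1 + 1×1 + 3×4 = 29; y_lin[4] = 3×3 + 1×5 + 1×1 + 3×1 + 3×4 = 30; y_lin[5] = 1×3 + 1×5 + 3×1 + 3×1 = 14; y_lin[6] = 1×3 + 3×5 + 3×1 = 21; y_lin[7] = 3×3 + 3×5 = 24; y_lin[8] = 3×3 = 9 → [12, 7, 8, 29, 30, 14, 21, 24, 9]. Circular (length 5): y[0] = 3×4 + 1×3 + 1×5 + 3×1 + 3×1 = 26; y[1] = 3×1 + 1×4 + 1×3 + 3×5 + 3×1 = 28; y[2] = 3×1 + 1×1 + 1×4 + 3×3 + 3×5 = 32; y[3] = 3×5 + 1×1 + 1×1 + 3×4 + 3×3 = 38; y[4] = 3×3 + 1×5 + 1×1 + 3×1 + 3×4 = 30 → [26, 28, 32, 38, 30]

Linear: [12, 7, 8, 29, 30, 14, 21, 24, 9], Circular: [26, 28, 32, 38, 30]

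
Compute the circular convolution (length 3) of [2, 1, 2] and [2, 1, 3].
Use y[k] = Σ_j a[j]·b[(k-j) mod 3]. y[0] = 2×2 + 1×3 + 2×1 = 9; y[1] = 2×1 + 1×2 + 2×3 = 10; y[2] = 2×3 + 1×1 + 2×2 = 11. Result: [9, 10, 11]

[9, 10, 11]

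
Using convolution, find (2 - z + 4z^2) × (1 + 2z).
Ascending coefficients: a = [2, -1, 4], b = [1, 2]. c[0] = 2×1 = 2; c[1] = 2×2 + -1×1 = 3; c[2] = -1×2 + 4×1 = 2; c[3] = 4×2 = 8. Result coefficients: [2, 3, 2, 8] → 2 + 3z + 2z^2 + 8z^3

2 + 3z + 2z^2 + 8z^3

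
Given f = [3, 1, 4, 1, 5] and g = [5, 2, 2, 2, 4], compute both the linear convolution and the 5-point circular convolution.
Linear: y_lin[0] = 3×5 = 15; y_lin[1] = 3×2 + 1×5 = 11; y_lin[2] = 3×2 + 1×2 + 4×5 = 28; y_lin[3] = 3×2 + 1×2 + 4×2 + 1×5 = 21; y_lin[4] = 3×4 + 1×2 + 4×2 + 1×2 + 5×5 = 49; y_lin[5] = 1×4 + 4×2 + 1×2 + 5×2 = 24; y_lin[6] = 4×4 + 1×2 + 5×2 = 28; y_lin[7] = 1×4 + 5×2 = 14; y_lin[8] = 5×4 = 20 → [15, 11, 28, 21, 49, 24, 28, 14, 20]. Circular (length 5): y[0] = 3×5 + 1×4 + 4×2 + 1×2 + 5×2 = 39; y[1] = 3×2 + 1×5 + 4×4 + 1×2 + 5×2 = 39; y[2] = 3×2 + 1×2 + 4×5 + 1×4 + 5×2 = 42; y[3] = 3×2 + 1×2 + 4×2 + 1×5 + 5×4 = 41; y[4] = 3×4 + 1×2 + 4×2 + 1×2 + 5×5 = 49 → [39, 39, 42, 41, 49]

Linear: [15, 11, 28, 21, 49, 24, 28, 14, 20], Circular: [39, 39, 42, 41, 49]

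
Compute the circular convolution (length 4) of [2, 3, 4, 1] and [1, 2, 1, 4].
Use y[k] = Σ_j s[j]·t[(k-j) mod 4]. y[0] = 2×1 + 3×4 + 4×1 + 1×2 = 20; y[1] = 2×2 + 3×1 + 4×4 + 1×1 = 24; y[2] = 2×1 + 3×2 + 4×1 + 1×4 = 16; y[3] = 2×4 + 3×1 + 4×2 + 1×1 = 20. Result: [20, 24, 16, 20]

[20, 24, 16, 20]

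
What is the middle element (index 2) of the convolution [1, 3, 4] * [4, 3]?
Use y[k] = Σ_i a[i]·b[k-i] at k=2. y[2] = 3×3 + 4×4 = 25

25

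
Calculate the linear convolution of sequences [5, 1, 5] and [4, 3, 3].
y[0] = 5×4 = 20; y[1] = 5×3 + 1×4 = 19; y[2] = 5×3 + 1×3 + 5×4 = 38; y[3] = 1×3 + 5×3 = 18; y[4] = 5×3 = 15

[20, 19, 38, 18, 15]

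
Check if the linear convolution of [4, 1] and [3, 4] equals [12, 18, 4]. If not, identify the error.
Recompute linear convolution of [4, 1] and [3, 4]: y[0] = 4×3 = 12; y[1] = 4×4 + 1×3 = 19; y[2] = 1×4 = 4 → [12, 19, 4]. Compare to given [12, 18, 4]: they differ at index 1: given 18, correct 19, so answer: No

No. Error at index 1: given 18, correct 19.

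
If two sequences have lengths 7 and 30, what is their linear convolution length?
Linear/full convolution length: m + n - 1 = 7 + 30 - 1 = 36

36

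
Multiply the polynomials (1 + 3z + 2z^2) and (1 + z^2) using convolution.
Ascending coefficients: a = [1, 3, 2], b = [1, 0, 1]. c[0] = 1×1 = 1; c[1] = 1×0 + 3×1 = 3; c[2] = 1×1 + 3×0 + 2×1 = 3; c[3] = 3×1 + 2×0 = 3; c[4] = 2×1 = 2. Result coefficients: [1, 3, 3, 3, 2] → 1 + 3z + 3z^2 + 3z^3 + 2z^4

1 + 3z + 3z^2 + 3z^3 + 2z^4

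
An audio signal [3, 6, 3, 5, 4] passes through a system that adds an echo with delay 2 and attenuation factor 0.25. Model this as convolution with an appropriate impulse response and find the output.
Direct-path + delayed-attenuated-path model → impulse response h = [1, 0, 0.25] (1 at lag 0, 0.25 at lag 2). Output y[n] = x[n] + 0.25·x[n - 2] (with x[n] = 0 outside 0..4): y[0] = 3 + 0.25×0 = 3; y[1] = 6 + 0.25×0 = 6; y[2] = 3 + 0.25×3 = 3.75; y[3] = 5 + 0.25×6 = 6.5; y[4] = 4 + 0.25×3 = 4.75; y[5] = 0 + 0.25×5 = 1.25; y[6] = 0 + 0.25×4 = 1.0. So y = [3, 6, 3.75, 6.5, 4.75, 1.25, 1.0]

[3, 6, 3.75, 6.5, 4.75, 1.25, 1.0]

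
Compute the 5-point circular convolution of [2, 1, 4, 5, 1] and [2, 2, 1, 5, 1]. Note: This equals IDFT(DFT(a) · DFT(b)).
Either evaluate y[k] = Σ_j a[j]·b[(k-j) mod 5] directly, or use IDFT(DFT(a) · DFT(b)). y[0] = 2×2 + 1×1 + 4×5 + 5×1 + 1×2 = 32; y[1] = 2×2 + 1×2 + 4×1 + 5×5 + 1×1 = 36; y[2] = 2×1 + 1×2 + 4×2 + 5×1 + 1×5 = 22; y[3] = 2×5 + 1×1 + 4×2 + 5×2 + 1×1 = 30; y[4] = 2×1 + 1×5 + 4×1 + 5×2 + 1×2 = 23. Result: [32, 36, 22, 30, 23]

[32, 36, 22, 30, 23]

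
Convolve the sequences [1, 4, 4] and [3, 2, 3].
y[0] = 1×3 = 3; y[1] = 1×2 + 4×3 = 14; y[2] = 1×3 + 4×2 + 4×3 = 23; y[3] = 4×3 + 4×2 = 20; y[4] = 4×3 = 12

[3, 14, 23, 20, 12]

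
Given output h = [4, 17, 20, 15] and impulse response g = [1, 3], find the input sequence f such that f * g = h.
Deconvolve h=[4, 17, 20, 15] by g=[1, 3]. Since g[0]=1, solve forward: f[0] = h[0] / 1 = 4; f[1] = (h[1] - 4×3) / 1 = 5; f[2] = (h[2] - 5×3) / 1 = 5. So f = [4, 5, 5]. Check by forward convolution: h[0] = 4×1 = 4; h[1] = 4×3 + 5×1 = 17; h[2] = 5×3 + 5×1 = 20; h[3] = 5×3 = 15

[4, 5, 5]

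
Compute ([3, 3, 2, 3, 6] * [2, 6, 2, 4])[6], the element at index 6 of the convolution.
Use y[k] = Σ_i a[i]·b[k-i] at k=6. y[6] = 3×4 + 6×2 = 24

24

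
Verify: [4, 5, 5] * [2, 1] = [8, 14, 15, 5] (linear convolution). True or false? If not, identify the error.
Recompute linear convolution of [4, 5, 5] and [2, 1]: y[0] = 4×2 = 8; y[1] = 4×1 + 5×2 = 14; y[2] = 5×1 + 5×2 = 15; y[3] = 5×1 = 5 → [8, 14, 15, 5]. Given [8, 14, 15, 5] matches, so answer: Yes

Yes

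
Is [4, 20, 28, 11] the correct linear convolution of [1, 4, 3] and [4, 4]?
Recompute linear convolution of [1, 4, 3] and [4, 4]: y[0] = 1×4 = 4; y[1] = 1×4 + 4×4 = 20; y[2] = 4×4 + 3×4 = 28; y[3] = 3×4 = 12 → [4, 20, 28, 12]. Compare to given [4, 20, 28, 11]: they differ at index 3: given 11, correct 12, so answer: No

No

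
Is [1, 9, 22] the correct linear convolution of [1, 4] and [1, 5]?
Recompute linear convolution of [1, 4] and [1, 5]: y[0] = 1×1 = 1; y[1] = 1×5 + 4×1 = 9; y[2] = 4×5 = 20 → [1, 9, 20]. Compare to given [1, 9, 22]: they differ at index 2: given 22, correct 20, so answer: No

No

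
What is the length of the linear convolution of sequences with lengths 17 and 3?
Linear/full convolution length: m + n - 1 = 17 + 3 - 1 = 19

19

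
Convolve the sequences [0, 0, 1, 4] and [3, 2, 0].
y[0] = 0×3 = 0; y[1] = 0×2 + 0×3 = 0; y[2] = 0×0 + 0×2 + 1×3 = 3; y[3] = 0×0 + 1×2 + 4×3 = 14; y[4] = 1×0 + 4×2 = 8; y[5] = 4×0 = 0

[0, 0, 3, 14, 8, 0]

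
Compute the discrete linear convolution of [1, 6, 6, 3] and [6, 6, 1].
y[0] = 1×6 = 6; y[1] = 1×6 + 6×6 = 42; y[2] = 1×1 + 6×6 + 6×6 = 73; y[3] = 6×1 + 6×6 + 3×6 = 60; y[4] = 6×1 + 3×6 = 24; y[5] = 3×1 = 3

[6, 42, 73, 60, 24, 3]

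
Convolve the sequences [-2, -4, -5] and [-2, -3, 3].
y[0] = -2×-2 = 4; y[1] = -2×-3 + -4×-2 = 14; y[2] = -2×3 + -4×-3 + -5×-2 = 16; y[3] = -4×3 + -5×-3 = 3; y[4] = -5×3 = -15

[4, 14, 16, 3, -15]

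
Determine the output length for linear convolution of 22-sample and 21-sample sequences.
Linear/full convolution length: m + n - 1 = 22 + 21 - 1 = 42

42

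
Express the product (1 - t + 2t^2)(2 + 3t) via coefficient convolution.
Ascending coefficients: a = [1, -1, 2], b = [2, 3]. c[0] = 1×2 = 2; c[1] = 1×3 + -1×2 = 1; c[2] = -1×3 + 2×2 = 1; c[3] = 2×3 = 6. Result coefficients: [2, 1, 1, 6] → 2 + t + t^2 + 6t^3

2 + t + t^2 + 6t^3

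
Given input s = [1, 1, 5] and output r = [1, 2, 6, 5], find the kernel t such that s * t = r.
Output length 4 = len(s) + len(t) - 1 ⇒ len(t) = 2. Solve t forward using t[k] = (r[k] - Σ_{i≥1} s[i]·t[k-i]) / s[0]: t[0] = r[0] / s[0] = 1 / 1 = 1; t[1] = (r[1] - 1×1) / s[0] = (2 - 1×1) / 1 = 1. So t = [1, 1]. Forward-check [1, 1, 5] * [1, 1]: r[0] = 1×1 = 1; r[1] = 1×1 + 1×1 = 2; r[2] = 1×1 + 5×1 = 6; r[3] = 5×1 = 5 → [1, 2, 6, 5] ✓

[1, 1]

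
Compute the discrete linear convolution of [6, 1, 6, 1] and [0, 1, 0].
y[0] = 6×0 = 0; y[1] = 6×1 + 1×0 = 6; y[2] = 6×0 + 1×1 + 6×0 = 1; y[3] = 1×0 + 6×1 + 1×0 = 6; y[4] = 6×0 + 1×1 = 1; y[5] = 1×0 = 0

[0, 6, 1, 6, 1, 0]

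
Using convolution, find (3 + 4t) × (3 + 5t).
Ascending coefficients: a = [3, 4], b = [3, 5]. c[0] = 3×3 = 9; c[1] = 3×5 + 4×3 = 27; c[2] = 4×5 = 20. Result coefficients: [9, 27, 20] → 9 + 27t + 20t^2

9 + 27t + 20t^2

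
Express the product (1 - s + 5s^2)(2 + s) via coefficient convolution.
Ascending coefficients: a = [1, -1, 5], b = [2, 1]. c[0] = 1×2 = 2; c[1] = 1×1 + -1×2 = -1; c[2] = -1×1 + 5×2 = 9; c[3] = 5×1 = 5. Result coefficients: [2, -1, 9, 5] → 2 - s + 9s^2 + 5s^3

2 - s + 9s^2 + 5s^3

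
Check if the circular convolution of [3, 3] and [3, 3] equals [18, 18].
Recompute circular convolution of [3, 3] and [3, 3]: y[0] = 3×3 + 3×3 = 18; y[1] = 3×3 + 3×3 = 18 → [18, 18]. Given [18, 18] matches, so answer: Yes

Yes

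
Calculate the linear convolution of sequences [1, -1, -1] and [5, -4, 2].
y[0] = 1×5 = 5; y[1] = 1×-4 + -1×5 = -9; y[2] = 1×2 + -1×-4 + -1×5 = 1; y[3] = -1×2 + -1×-4 = 2; y[4] = -1×2 = -2

[5, -9, 1, 2, -2]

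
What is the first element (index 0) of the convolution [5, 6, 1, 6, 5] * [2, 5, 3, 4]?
Use y[k] = Σ_i a[i]·b[k-i] at k=0. y[0] = 5×2 = 10

10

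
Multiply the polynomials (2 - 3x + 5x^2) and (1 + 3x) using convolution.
Ascending coefficients: a = [2, -3, 5], b = [1, 3]. c[0] = 2×1 = 2; c[1] = 2×3 + -3×1 = 3; c[2] = -3×3 + 5×1 = -4; c[3] = 5×3 = 15. Result coefficients: [2, 3, -4, 15] → 2 + 3x - 4x^2 + 15x^3

2 + 3x - 4x^2 + 15x^3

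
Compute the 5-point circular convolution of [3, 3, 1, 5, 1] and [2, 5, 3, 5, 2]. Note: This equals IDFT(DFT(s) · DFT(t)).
Either evaluate y[k] = Σ_j s[j]·t[(k-j) mod 5] directly, or use IDFT(DFT(s) · DFT(t)). y[0] = 3×2 + 3×2 + 1×5 + 5×3 + 1×5 = 37; y[1] = 3×5 + 3×2 + 1×2 + 5×5 + 1×3 = 51; y[2] = 3×3 + 3×5 + 1×2 + 5×2 + 1×5 = 41; y[3] = 3×5 + 3×3 + 1×5 + 5×2 + 1×2 = 41; y[4] = 3×2 + 3×5 + 1×3 + 5×5 + 1×2 = 51. Result: [37, 51, 41, 41, 51]

[37, 51, 41, 41, 51]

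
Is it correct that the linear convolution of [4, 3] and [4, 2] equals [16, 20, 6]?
Recompute linear convolution of [4, 3] and [4, 2]: y[0] = 4×4 = 16; y[1] = 4×2 + 3×4 = 20; y[2] = 3×2 = 6 → [16, 20, 6]. Given [16, 20, 6] matches, so answer: Yes

Yes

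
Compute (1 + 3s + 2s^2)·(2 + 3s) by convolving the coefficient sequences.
Ascending coefficients: a = [1, 3, 2], b = [2, 3]. c[0] = 1×2 = 2; c[1] = 1×3 + 3×2 = 9; c[2] = 3×3 + 2×2 = 13; c[3] = 2×3 = 6. Result coefficients: [2, 9, 13, 6] → 2 + 9s + 13s^2 + 6s^3

2 + 9s + 13s^2 + 6s^3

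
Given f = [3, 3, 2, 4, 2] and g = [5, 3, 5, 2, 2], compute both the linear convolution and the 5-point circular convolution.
Linear: y_lin[0] = 3×5 = 15; y_lin[1] = 3×3 + 3×5 = 24; y_lin[2] = 3×5 + 3×3 + 2×5 = 34; y_lin[3] = 3×2 + 3×5 + 2×3 + 4×5 = 47; y_lin[4] = 3×2 + 3×2 + 2×5 + 4×3 + 2×5 = 44; y_lin[5] = 3×2 + 2×2 + 4×5 + 2×3 = 36; y_lin[6] = 2×2 + 4×2 + 2×5 = 22; y_lin[7] = 4×2 + 2×2 = 12; y_lin[8] = 2×2 = 4 → [15, 24, 34, 47, 44, 36, 22, 12, 4]. Circular (length 5): y[0] = 3×5 + 3×2 + 2×2 + 4×5 + 2×3 = 51; y[1] = 3×3 + 3×5 + 2×2 + 4×2 + 2×5 = 46; y[2] = 3×5 + 3×3 + 2×5 + 4×2 + 2×2 = 46; y[3] = 3×2 + 3×5 + 2×3 + 4×5 + 2×2 = 51; y[4] = 3×2 + 3×2 + 2×5 + 4×3 + 2×5 = 44 → [51, 46, 46, 51, 44]

Linear: [15, 24, 34, 47, 44, 36, 22, 12, 4], Circular: [51, 46, 46, 51, 44]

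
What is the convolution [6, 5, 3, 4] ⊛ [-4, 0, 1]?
y[0] = 6×-4 = -24; y[1] = 6×0 + 5×-4 = -20; y[2] = 6×1 + 5×0 + 3×-4 = -6; y[3] = 5×1 + 3×0 + 4×-4 = -11; y[4] = 3×1 + 4×0 = 3; y[5] = 4×1 = 4

[-24, -20, -6, -11, 3, 4]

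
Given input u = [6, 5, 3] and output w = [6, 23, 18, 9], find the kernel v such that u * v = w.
Output length 4 = len(u) + len(v) - 1 ⇒ len(v) = 2. Solve v forward using v[k] = (w[k] - Σ_{i≥1} u[i]·v[k-i]) / u[0]: v[0] = w[0] / u[0] = 6 / 6 = 1; v[1] = (w[1] - 5×1) / u[0] = (23 - 5×1) / 6 = 3. So v = [1, 3]. Forward-check [6, 5, 3] * [1, 3]: w[0] = 6×1 = 6; w[1] = 6×3 + 5×1 = 23; w[2] = 5×3 + 3×1 = 18; w[3] = 3×3 = 9 → [6, 23, 18, 9] ✓

[1, 3]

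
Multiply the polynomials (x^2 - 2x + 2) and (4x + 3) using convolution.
Ascending coefficients: a = [2, -2, 1], b = [3, 4]. c[0] = 2×3 = 6; c[1] = 2×4 + -2×3 = 2; c[2] = -2×4 + 1×3 = -5; c[3] = 1×4 = 4. Result coefficients: [6, 2, -5, 4] → 4x^3 - 5x^2 + 2x + 6

4x^3 - 5x^2 + 2x + 6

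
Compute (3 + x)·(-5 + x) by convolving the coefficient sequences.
Ascending coefficients: a = [3, 1], b = [-5, 1]. c[0] = 3×-5 = -15; c[1] = 3×1 + 1×-5 = -2; c[2] = 1×1 = 1. Result coefficients: [-15, -2, 1] → -15 - 2x + x^2

-15 - 2x + x^2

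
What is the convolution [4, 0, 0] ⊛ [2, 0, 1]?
y[0] = 4×2 = 8; y[1] = 4×0 + 0×2 = 0; y[2] = 4×1 + 0×0 + 0×2 = 4; y[3] = 0×1 + 0×0 = 0; y[4] = 0×1 = 0

[8, 0, 4, 0, 0]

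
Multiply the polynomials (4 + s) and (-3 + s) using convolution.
Ascending coefficients: a = [4, 1], b = [-3, 1]. c[0] = 4×-3 = -12; c[1] = 4×1 + 1×-3 = 1; c[2] = 1×1 = 1. Result coefficients: [-12, 1, 1] → -12 + s + s^2

-12 + s + s^2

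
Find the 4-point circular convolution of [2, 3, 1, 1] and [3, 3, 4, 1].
Use y[k] = Σ_j a[j]·b[(k-j) mod 4]. y[0] = 2×3 + 3×1 + 1×4 + 1×3 = 16; y[1] = 2×3 + 3×3 + 1×1 + 1×4 = 20; y[2] = 2×4 + 3×3 + 1×3 + 1×1 = 21; y[3] = 2×1 + 3×4 + 1×3 + 1×3 = 20. Result: [16, 20, 21, 20]

[16, 20, 21, 20]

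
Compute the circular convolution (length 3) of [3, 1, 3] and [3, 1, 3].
Use y[k] = Σ_j u[j]·v[(k-j) mod 3]. y[0] = 3×3 + 1×3 + 3×1 = 15; y[1] = 3×1 + 1×3 + 3×3 = 15; y[2] = 3×3 + 1×1 + 3×3 = 19. Result: [15, 15, 19]

[15, 15, 19]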